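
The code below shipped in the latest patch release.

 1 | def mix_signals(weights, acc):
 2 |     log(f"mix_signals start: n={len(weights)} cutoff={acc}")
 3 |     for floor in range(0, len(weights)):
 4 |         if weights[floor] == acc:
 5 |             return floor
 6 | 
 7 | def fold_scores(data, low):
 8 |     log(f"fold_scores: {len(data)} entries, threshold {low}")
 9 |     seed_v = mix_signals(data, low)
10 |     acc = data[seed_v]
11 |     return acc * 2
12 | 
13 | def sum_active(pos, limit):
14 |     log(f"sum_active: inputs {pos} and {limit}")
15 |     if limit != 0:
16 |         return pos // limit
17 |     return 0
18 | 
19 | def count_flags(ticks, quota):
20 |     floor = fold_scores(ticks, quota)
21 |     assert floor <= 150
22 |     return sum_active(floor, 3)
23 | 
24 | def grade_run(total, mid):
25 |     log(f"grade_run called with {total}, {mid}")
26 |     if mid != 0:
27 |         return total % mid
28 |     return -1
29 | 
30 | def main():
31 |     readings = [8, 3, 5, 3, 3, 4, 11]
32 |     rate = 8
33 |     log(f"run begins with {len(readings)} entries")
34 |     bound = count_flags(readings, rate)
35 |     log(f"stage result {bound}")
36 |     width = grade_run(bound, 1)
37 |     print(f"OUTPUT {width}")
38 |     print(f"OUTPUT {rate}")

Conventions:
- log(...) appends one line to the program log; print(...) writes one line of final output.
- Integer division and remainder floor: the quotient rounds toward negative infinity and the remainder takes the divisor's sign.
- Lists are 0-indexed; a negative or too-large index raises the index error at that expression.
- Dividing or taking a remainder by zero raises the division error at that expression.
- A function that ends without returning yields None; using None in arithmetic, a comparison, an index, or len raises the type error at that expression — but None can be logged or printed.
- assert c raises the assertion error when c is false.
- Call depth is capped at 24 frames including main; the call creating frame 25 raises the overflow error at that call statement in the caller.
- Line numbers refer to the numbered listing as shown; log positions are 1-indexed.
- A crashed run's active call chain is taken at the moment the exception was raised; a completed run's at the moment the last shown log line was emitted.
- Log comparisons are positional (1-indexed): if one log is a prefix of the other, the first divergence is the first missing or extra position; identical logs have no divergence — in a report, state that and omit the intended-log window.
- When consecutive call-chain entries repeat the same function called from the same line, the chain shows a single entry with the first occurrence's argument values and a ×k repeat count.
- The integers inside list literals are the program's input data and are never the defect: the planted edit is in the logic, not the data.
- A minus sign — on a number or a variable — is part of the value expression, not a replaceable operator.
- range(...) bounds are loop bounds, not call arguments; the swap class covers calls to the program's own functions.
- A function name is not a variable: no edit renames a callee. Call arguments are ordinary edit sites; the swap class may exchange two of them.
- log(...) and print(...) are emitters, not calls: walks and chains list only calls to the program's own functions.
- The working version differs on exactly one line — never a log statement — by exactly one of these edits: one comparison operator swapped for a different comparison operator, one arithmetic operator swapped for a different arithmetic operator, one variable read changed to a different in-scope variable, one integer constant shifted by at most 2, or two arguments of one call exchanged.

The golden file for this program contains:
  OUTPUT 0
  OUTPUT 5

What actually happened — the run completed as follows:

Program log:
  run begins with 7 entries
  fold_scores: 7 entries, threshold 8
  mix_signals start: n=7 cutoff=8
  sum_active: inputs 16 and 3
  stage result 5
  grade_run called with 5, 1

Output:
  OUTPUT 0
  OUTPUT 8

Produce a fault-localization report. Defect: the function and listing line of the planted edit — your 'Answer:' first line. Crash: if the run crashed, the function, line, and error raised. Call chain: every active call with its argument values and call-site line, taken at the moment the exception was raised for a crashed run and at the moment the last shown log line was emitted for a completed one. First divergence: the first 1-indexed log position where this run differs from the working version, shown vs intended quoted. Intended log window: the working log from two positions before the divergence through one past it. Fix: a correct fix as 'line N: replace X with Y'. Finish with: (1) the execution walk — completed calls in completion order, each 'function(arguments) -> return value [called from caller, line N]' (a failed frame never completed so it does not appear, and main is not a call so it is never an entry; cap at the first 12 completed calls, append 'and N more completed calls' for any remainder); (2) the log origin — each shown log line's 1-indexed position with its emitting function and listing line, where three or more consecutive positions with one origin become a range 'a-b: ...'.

Answer: the defect is in main at line 38.
Key observation: Every logged value matches the working version; the printed result is what differs.
Call chain: main -> grade_run(5, 1) (called at line 36).
First divergence: none; the two logs match at every position.
Execution walk:
  mix_signals([8, 3, 5, 3, 3, 4, 11], 8) -> 0  [called from fold_scores, line 9]
  fold_scores([8, 3, 5, 3, 3, 4, 11], 8) -> 16  [called from count_flags, line 20]
  sum_active(16, 3) -> 5  [called from count_flags, line 22]
  count_flags([8, 3, 5, 3, 3, 4, 11], 8) -> 5  [called from main, line 34]
  grade_run(5, 1) -> 0  [called from main, line 36]
Origin of each log line:
  1 — main, line 33
  2 — fold_scores, line 8
  3 — mix_signals, line 2
  4 — sum_active, line 14
  5 — main, line 35
  6 — grade_run, line 25
A correct fix: line 38: replace `rate` with `bound`.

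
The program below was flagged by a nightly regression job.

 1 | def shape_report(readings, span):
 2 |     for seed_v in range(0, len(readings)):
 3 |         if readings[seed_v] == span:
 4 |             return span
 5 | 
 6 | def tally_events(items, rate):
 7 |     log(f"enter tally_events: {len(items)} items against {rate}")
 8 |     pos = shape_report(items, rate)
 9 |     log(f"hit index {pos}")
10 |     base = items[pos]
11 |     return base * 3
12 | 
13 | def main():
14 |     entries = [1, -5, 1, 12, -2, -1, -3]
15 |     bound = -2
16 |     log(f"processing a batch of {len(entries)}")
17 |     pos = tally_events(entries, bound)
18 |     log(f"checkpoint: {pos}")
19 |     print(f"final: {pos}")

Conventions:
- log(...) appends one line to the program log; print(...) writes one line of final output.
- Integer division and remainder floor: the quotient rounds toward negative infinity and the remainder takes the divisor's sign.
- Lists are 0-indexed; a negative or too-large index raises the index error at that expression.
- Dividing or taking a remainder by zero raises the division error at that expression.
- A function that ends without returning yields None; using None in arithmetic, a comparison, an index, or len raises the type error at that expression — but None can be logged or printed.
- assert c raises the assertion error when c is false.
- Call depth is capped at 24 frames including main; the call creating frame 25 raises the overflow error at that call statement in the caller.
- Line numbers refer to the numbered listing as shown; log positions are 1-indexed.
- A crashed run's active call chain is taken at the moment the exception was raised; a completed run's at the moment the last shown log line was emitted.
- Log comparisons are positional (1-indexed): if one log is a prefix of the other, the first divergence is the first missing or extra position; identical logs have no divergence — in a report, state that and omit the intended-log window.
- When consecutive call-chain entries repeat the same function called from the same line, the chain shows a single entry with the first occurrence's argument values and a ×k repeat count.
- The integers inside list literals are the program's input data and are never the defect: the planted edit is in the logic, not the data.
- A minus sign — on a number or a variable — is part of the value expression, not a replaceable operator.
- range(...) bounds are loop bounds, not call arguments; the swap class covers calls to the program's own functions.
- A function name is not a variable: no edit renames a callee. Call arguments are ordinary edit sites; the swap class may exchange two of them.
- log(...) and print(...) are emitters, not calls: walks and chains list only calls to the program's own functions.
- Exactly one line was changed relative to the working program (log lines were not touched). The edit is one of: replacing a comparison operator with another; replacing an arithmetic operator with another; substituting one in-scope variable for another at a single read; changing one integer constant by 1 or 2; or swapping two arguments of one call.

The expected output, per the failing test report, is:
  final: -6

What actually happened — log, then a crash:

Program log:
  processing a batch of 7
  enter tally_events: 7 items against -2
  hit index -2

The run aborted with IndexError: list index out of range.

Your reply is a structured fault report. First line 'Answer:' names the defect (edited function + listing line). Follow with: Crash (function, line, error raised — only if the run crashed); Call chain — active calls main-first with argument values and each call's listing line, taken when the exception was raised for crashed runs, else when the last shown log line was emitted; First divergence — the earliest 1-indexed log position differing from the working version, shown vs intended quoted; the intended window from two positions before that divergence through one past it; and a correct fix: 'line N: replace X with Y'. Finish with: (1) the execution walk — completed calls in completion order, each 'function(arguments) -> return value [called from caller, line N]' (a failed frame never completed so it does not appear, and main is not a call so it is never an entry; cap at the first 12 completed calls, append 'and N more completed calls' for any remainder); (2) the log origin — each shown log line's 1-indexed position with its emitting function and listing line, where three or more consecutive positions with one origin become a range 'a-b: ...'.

Answer: the defect is in shape_report at line 4.
The tell: The earliest visible damage is log position 3 — 'hit index -2' rather than the intended 'hit index 4'.
Crash: tally_events, line 10, IndexError.
Call chain: main -> tally_events([1, -5, 1, 12, -2, -1, -3], -2) (called at line 17).
First divergence: position 3; shown 'hit index -2' vs intended 'hit index 4'.
Intended log window:
  1: processing a batch of 7
  2: enter tally_events: 7 items against -2
  3: hit index 4
  4: checkpoint: -6
Execution walk:
  shape_report([1, -5, 1, 12, -2, -1, -3], -2) -> -2  [called from tally_events, line 8]
Log origins:
  1: logged in main at line 16
  2: logged in tally_events at line 7
  3: logged in tally_events at line 9
A correct fix: line 4: replace `span` with `seed_v`.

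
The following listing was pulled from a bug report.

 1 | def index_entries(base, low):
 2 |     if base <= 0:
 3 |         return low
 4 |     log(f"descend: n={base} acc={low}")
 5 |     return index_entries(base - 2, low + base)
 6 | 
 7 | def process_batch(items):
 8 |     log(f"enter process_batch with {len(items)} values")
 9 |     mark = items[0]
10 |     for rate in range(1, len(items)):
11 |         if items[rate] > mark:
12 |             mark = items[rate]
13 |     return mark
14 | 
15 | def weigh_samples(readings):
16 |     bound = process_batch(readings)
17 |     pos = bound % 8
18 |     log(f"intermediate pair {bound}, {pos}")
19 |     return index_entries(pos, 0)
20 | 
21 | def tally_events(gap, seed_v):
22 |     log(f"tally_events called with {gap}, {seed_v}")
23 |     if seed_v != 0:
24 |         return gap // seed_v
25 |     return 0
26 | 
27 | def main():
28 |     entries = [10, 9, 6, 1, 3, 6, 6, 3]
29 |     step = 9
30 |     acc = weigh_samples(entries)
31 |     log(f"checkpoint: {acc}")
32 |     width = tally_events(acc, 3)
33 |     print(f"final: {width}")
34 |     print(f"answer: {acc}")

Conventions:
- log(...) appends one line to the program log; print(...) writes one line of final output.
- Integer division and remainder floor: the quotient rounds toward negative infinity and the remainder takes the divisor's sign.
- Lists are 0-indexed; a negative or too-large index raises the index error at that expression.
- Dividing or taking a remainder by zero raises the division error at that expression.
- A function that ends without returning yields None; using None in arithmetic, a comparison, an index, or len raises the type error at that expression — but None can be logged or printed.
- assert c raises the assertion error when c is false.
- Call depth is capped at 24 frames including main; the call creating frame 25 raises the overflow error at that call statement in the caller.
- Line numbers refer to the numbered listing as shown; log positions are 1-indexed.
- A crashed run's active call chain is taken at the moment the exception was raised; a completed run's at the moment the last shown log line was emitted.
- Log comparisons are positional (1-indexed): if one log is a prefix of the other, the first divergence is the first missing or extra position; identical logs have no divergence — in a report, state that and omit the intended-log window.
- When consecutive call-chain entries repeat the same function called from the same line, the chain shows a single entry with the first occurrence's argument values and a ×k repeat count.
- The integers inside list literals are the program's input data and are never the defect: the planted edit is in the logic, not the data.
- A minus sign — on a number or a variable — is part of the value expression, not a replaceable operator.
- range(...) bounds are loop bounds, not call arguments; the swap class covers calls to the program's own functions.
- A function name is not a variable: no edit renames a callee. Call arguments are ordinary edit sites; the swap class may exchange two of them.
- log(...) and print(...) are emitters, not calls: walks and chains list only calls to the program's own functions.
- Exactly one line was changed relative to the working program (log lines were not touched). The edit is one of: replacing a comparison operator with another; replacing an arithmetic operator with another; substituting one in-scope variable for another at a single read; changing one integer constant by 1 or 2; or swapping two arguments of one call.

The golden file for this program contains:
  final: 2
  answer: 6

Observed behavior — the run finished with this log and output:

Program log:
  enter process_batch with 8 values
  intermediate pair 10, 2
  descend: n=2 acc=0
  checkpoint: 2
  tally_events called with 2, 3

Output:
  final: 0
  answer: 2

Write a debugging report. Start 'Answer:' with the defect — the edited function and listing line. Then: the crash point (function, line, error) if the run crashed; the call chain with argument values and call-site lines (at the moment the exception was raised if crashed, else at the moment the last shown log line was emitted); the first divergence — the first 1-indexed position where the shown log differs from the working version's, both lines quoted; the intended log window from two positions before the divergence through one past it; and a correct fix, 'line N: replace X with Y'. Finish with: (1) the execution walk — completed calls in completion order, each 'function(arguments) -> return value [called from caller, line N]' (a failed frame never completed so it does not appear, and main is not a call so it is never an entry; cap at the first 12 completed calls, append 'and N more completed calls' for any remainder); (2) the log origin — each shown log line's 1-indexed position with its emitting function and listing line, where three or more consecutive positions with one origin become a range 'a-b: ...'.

Answer: the defect is in weigh_samples at line 17.
Core observation: Position 2 is the first bad log line: 'intermediate pair 10, 2' should read 'intermediate pair 10, 4'.
Call chain: main -> tally_events(2, 3) (called at line 32).
First divergence: at position 2 the run shows 'intermediate pair 10, 2' where the working version logs 'intermediate pair 10, 4'.
Intended log window:
  1: enter process_batch with 8 values
  2: intermediate pair 10, 4
  3: descend: n=4 acc=0
Execution walk:
  process_batch([10, 9, 6, 1, 3, 6, 6, 3]) -> 10  [called from weigh_samples, line 16]
  index_entries(0, 2) -> 2  [called from index_entries, line 5]
  index_entries(2, 0) -> 2  [called from weigh_samples, line 19]
  weigh_samples([10, 9, 6, 1, 3, 6, 6, 3]) -> 2  [called from main, line 30]
  tally_events(2, 3) -> 0  [called from main, line 32]
Log origin:
  1: logged in process_batch at line 8
  2: logged in weigh_samples at line 18
  3: logged in index_entries at line 4
  4: logged in main at line 31
  5: logged in tally_events at line 22
A correct fix: line 17: replace `8` with `6`.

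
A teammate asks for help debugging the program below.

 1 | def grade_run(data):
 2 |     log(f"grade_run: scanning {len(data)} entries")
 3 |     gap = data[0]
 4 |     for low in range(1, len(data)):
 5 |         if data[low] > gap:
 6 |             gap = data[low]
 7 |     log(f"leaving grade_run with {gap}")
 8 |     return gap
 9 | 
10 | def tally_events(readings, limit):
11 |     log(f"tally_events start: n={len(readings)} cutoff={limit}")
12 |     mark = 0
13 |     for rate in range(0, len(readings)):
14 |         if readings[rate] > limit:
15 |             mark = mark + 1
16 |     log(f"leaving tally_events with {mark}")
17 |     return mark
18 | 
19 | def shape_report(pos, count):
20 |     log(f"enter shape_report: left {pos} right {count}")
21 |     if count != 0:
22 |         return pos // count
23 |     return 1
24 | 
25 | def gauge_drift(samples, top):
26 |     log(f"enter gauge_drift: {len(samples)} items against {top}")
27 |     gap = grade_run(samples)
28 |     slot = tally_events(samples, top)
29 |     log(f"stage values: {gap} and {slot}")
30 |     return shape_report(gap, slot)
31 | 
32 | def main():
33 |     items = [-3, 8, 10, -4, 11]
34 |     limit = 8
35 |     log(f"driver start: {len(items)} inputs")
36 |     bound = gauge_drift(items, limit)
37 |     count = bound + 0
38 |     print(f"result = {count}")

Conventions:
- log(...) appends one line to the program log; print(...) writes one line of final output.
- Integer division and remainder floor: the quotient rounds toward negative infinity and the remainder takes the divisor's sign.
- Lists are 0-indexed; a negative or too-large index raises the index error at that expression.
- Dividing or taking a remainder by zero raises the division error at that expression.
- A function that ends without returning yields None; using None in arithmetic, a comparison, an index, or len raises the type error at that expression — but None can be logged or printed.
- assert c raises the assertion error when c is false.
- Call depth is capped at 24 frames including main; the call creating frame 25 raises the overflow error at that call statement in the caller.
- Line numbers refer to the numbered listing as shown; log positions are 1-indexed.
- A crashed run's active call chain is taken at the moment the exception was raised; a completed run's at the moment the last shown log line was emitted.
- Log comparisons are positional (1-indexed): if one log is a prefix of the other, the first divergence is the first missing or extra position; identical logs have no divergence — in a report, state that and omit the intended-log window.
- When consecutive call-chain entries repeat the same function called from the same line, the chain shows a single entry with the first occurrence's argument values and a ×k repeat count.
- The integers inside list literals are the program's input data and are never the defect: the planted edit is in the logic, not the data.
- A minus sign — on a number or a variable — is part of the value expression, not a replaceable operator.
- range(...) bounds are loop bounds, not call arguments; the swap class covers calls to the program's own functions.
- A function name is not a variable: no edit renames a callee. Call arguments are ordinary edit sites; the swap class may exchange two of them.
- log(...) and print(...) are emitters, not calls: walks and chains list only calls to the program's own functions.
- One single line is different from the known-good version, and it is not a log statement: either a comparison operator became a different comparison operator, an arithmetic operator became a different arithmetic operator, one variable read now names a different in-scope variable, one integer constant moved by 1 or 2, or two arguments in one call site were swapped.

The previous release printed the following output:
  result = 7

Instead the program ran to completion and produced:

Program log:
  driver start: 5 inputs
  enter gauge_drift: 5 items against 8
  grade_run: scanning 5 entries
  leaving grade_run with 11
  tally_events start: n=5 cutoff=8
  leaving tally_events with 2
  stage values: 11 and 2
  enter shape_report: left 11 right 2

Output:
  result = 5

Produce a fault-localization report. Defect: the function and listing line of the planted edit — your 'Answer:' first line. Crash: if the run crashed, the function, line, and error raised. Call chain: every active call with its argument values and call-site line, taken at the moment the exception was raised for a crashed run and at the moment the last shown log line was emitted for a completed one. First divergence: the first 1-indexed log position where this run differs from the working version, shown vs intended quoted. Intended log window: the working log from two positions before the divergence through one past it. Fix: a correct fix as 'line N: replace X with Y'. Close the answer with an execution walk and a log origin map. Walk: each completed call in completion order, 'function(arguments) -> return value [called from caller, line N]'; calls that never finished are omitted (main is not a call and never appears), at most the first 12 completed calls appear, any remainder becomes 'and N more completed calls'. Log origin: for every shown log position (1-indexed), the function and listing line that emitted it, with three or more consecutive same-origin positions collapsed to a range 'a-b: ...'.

Answer: the defect is in main at line 37.
Key observation: Every logged value matches the working version; the printed result is what differs.
Call chain: main -> gauge_drift([-3, 8, 10, -4, 11], 8) (called at line 36) -> shape_report(11, 2) (called at line 30).
First divergence: none; the two logs match at every position.
Execution walk:
  grade_run([-3, 8, 10, -4, 11]) -> 11  [called from gauge_drift, line 27]
  tally_events([-3, 8, 10, -4, 11], 8) -> 2  [called from gauge_drift, line 28]
  shape_report(11, 2) -> 5  [called from gauge_drift, line 30]
  gauge_drift([-3, 8, 10, -4, 11], 8) -> 5  [called from main, line 36]
Log origins:
  1: emitted by main (line 35)
  2: emitted by gauge_drift (line 26)
  3: emitted by grade_run (line 2)
  4: emitted by grade_run (line 7)
  5: emitted by tally_events (line 11)
  6: emitted by tally_events (line 16)
  7: emitted by gauge_drift (line 29)
  8: emitted by shape_report (line 20)
A correct fix: line 37: replace `0` with `2`.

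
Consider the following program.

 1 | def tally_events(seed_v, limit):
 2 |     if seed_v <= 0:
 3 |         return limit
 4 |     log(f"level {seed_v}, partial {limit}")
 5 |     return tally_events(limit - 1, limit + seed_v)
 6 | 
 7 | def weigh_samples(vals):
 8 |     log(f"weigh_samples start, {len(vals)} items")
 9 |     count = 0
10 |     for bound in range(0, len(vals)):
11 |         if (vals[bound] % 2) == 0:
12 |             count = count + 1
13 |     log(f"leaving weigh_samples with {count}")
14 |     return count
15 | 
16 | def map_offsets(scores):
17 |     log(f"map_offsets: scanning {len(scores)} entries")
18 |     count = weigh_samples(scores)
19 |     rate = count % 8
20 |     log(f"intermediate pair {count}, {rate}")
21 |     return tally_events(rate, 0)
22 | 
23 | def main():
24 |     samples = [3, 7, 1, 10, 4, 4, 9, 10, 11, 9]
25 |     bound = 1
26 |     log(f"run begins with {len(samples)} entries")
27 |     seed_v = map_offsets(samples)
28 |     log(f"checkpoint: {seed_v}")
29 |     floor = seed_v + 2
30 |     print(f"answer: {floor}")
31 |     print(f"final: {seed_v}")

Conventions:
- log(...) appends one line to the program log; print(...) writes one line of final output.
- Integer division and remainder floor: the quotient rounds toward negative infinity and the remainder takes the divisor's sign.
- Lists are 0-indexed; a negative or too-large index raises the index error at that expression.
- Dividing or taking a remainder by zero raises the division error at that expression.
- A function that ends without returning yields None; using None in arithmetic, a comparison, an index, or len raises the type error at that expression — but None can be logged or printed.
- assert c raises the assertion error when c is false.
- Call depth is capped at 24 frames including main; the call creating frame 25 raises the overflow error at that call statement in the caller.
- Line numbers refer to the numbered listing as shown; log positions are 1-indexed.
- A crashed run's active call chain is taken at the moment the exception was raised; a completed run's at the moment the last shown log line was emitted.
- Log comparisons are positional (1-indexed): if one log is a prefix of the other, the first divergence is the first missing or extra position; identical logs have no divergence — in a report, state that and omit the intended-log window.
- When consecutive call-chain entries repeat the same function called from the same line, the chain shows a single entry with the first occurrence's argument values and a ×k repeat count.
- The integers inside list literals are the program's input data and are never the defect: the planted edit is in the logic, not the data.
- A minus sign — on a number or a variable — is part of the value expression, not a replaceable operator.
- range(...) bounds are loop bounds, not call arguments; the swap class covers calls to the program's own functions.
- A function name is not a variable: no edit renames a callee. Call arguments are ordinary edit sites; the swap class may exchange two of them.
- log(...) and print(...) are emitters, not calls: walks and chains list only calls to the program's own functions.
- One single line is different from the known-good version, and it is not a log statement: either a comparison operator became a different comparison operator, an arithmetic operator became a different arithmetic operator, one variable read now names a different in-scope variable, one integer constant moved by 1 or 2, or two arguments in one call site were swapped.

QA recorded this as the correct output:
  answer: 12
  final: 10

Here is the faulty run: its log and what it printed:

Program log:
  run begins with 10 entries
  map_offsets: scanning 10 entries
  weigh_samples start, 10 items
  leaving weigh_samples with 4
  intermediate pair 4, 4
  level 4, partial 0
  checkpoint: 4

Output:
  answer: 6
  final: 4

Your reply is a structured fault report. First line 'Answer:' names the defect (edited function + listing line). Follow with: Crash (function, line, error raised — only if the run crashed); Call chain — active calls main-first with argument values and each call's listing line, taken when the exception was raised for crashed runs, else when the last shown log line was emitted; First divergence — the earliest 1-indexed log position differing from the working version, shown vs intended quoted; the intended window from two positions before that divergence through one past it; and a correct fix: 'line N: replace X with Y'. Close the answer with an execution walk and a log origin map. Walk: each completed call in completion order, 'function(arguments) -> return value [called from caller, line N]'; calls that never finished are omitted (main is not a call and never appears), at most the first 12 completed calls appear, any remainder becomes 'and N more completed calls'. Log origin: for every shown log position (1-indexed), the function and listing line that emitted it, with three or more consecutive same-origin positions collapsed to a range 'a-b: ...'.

Answer: the defect is in tally_events at line 5.
Key observation: Log line 7 is where behavior first shows: 'checkpoint: 4' appears instead of 'level 3, partial 4'.
Call chain: main.
First divergence: at position 7 the run shows 'checkpoint: 4' where the working version logs 'level 3, partial 4'.
Intended log window:
  5: intermediate pair 4, 4
  6: level 4, partial 0
  7: level 3, partial 4
  8: level 2, partial 7
Execution walk:
  weigh_samples([3, 7, 1, 10, 4, 4, 9, 10, 11, 9]) -> 4  [called from map_offsets, line 18]
  tally_events(-1, 4) -> 4  [called from tally_events, line 5]
  tally_events(4, 0) -> 4  [called from map_offsets, line 21]
  map_offsets([3, 7, 1, 10, 4, 4, 9, 10, 11, 9]) -> 4  [called from main, line 27]
Origin of each log line:
  1: logged in main at line 26
  2: logged in map_offsets at line 17
  3: logged in weigh_samples at line 8
  4: logged in weigh_samples at line 13
  5: logged in map_offsets at line 20
  6: logged in tally_events at line 4
  7: logged in main at line 28
A correct fix: line 5: replace `limit - 1` with `seed_v - 1`.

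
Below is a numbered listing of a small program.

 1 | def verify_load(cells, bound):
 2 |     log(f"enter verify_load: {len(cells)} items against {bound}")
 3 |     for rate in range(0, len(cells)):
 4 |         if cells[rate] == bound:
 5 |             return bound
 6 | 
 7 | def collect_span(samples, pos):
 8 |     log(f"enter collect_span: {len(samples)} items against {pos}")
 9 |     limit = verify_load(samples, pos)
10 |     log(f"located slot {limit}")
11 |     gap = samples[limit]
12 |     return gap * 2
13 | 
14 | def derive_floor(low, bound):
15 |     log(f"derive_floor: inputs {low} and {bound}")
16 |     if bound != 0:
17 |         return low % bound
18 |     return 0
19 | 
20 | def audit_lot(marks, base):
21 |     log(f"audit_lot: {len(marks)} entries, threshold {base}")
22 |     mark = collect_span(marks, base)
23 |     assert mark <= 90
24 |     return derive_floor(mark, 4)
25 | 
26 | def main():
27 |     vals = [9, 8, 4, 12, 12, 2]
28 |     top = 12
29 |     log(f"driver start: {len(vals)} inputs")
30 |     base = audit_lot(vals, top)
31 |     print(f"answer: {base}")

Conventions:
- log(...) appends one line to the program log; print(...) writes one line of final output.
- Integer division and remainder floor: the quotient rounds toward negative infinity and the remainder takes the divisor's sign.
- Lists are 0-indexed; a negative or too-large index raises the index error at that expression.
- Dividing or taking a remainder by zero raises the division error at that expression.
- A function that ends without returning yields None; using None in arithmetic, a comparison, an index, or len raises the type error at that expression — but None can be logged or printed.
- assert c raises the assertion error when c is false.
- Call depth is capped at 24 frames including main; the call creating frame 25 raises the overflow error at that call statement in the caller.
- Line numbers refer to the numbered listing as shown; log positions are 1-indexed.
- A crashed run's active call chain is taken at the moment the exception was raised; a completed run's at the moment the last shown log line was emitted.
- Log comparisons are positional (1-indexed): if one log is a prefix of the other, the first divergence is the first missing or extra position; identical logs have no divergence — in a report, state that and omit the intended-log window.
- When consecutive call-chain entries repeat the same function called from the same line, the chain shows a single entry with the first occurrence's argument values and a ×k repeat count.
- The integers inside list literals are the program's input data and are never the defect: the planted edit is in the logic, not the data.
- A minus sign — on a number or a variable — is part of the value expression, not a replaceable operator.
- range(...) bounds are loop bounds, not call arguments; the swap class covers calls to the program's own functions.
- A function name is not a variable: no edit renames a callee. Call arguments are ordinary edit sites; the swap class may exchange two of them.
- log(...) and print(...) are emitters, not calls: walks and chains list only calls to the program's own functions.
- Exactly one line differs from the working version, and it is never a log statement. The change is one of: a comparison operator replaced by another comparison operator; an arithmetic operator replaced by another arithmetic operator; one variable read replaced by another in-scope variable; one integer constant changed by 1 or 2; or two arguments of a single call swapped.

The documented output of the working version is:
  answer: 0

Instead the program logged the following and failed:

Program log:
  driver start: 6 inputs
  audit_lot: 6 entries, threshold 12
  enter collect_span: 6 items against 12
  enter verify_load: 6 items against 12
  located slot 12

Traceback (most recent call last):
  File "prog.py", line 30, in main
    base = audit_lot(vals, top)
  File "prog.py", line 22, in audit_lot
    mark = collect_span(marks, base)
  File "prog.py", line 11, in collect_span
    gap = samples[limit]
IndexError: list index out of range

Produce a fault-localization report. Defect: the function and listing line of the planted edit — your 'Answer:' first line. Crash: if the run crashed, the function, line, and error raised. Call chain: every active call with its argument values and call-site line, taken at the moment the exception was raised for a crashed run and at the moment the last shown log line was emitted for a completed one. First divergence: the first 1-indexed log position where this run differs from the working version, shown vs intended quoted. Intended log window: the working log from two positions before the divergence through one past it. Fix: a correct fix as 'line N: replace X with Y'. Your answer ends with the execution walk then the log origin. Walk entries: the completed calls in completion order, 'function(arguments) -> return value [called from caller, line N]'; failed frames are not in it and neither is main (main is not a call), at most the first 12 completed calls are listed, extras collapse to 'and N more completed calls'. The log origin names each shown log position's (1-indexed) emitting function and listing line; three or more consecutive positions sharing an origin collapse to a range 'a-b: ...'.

Answer: the defect is in verify_load at line 5.
Core observation: Log line 5 is where behavior first shows: 'located slot 12' appears instead of 'located slot 3'.
Crash: collect_span, line 11, IndexError.
Call chain: main -> audit_lot([9, 8, 4, 12, 12, 2], 12) (called at line 30) -> collect_span([9, 8, 4, 12, 12, 2], 12) (called at line 22).
First divergence: at position 5 the run shows 'located slot 12' where the working version logs 'located slot 3'.
Intended log window:
  3: enter collect_span: 6 items against 12
  4: enter verify_load: 6 items against 12
  5: located slot 3
  6: derive_floor: inputs 24 and 4
Execution walk:
  verify_load([9, 8, 4, 12, 12, 2], 12) -> 12  [called from collect_span, line 9]
Origin of each log line:
  1: logged in main at line 29
  2: logged in audit_lot at line 21
  3: logged in collect_span at line 8
  4: logged in verify_load at line 2
  5: logged in collect_span at line 10
A correct fix: line 5: replace `bound` with `rate`.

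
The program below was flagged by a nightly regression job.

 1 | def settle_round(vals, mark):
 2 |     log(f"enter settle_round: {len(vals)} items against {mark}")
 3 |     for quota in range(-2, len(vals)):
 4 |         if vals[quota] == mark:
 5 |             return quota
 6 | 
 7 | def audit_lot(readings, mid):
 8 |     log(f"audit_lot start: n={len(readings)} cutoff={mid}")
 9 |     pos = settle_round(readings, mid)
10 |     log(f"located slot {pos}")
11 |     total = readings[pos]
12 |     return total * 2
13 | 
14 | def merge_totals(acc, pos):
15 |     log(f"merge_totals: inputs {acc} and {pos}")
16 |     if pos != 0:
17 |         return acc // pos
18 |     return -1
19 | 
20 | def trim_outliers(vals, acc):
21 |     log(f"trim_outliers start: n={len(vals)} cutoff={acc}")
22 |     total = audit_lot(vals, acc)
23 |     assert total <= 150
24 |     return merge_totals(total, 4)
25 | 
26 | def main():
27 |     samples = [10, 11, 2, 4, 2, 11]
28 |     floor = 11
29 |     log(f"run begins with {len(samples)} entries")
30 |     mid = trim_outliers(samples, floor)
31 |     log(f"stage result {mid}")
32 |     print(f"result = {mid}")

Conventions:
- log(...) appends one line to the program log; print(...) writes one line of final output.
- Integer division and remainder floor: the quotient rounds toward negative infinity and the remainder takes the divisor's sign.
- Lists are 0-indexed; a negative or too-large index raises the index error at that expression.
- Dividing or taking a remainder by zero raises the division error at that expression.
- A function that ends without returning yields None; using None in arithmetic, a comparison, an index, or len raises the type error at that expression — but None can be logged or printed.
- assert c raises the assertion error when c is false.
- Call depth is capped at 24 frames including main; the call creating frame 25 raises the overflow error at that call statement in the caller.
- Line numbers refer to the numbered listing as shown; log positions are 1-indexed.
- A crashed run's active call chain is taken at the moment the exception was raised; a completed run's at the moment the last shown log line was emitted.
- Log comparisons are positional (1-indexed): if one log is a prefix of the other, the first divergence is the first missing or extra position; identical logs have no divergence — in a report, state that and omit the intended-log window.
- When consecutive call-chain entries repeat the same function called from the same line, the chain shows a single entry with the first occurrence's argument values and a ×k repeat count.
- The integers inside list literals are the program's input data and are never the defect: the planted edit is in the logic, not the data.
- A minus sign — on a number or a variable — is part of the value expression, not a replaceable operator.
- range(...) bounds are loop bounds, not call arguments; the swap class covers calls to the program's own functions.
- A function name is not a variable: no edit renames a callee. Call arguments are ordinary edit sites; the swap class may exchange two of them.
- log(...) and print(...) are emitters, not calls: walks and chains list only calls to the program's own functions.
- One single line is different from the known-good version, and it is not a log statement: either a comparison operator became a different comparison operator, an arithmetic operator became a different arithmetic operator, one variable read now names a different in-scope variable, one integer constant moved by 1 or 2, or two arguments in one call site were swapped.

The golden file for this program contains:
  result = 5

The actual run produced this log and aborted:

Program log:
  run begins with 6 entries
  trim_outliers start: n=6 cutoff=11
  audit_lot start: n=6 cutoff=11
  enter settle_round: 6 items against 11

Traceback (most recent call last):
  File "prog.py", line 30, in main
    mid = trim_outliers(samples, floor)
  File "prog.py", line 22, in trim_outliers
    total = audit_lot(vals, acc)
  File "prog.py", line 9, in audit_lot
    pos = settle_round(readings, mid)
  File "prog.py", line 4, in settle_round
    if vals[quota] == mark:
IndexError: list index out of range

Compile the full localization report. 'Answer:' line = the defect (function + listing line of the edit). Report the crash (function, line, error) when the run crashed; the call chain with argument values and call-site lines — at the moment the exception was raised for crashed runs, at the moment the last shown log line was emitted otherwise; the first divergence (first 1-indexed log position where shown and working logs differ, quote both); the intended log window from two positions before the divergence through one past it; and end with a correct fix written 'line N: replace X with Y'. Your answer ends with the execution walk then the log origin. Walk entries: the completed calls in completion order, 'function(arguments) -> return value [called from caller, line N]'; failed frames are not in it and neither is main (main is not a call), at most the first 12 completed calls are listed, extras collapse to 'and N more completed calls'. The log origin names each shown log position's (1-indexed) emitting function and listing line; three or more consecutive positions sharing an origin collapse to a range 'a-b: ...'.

Answer: the defect is in settle_round at line 3.
Key fact: A complete run would log 'located slot 1' next, but this one stopped at 4 lines.
Crash: settle_round, line 4, IndexError.
Call chain: main -> trim_outliers([10, 11, 2, 4, 2, 11], 11) (called at line 30) -> audit_lot([10, 11, 2, 4, 2, 11], 11) (called at line 22) -> settle_round([10, 11, 2, 4, 2, 11], 11) (called at line 9).
First divergence: position 5 — after 4 matching lines the faulty run goes silent; intended next line 'located slot 1'.
Intended log window:
  3: audit_lot start: n=6 cutoff=11
  4: enter settle_round: 6 items against 11
  5: located slot 1
  6: merge_totals: inputs 22 and 4
Execution walk:
  (no call completed)
Origin of each log line:
  1 — main, line 29
  2 — trim_outliers, line 21
  3 — audit_lot, line 8
  4 — settle_round, line 2
A correct fix: line 3: replace `-2` with `0`.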